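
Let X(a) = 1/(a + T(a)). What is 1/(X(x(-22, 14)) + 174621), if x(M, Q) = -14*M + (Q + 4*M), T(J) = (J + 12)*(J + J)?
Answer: 115362/20144627803 ≈ 5.7267e-6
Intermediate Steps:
T(J) = 2*J*(12 + J) (T(J) = (12 + J)*(2*J) = 2*J*(12 + J))
x(M, Q) = Q - 10*M
X(a) = 1/(a + 2*a*(12 + a))
1/(X(x(-22, 14)) + 174621) = 1/(1/((14 - 10*(-22))*(25 + 2*(14 - 10*(-22)))) + 174621) = 1/(1/((14 + 220)*(25 + 2*(14 + 220))) + 174621) = 1/(1/(234*(25 + 2*234)) + 174621) = 1/(1/(234*(25 + 468)) + 174621) = 1/((1/234)/493 + 174621) = 1/((1/234)*(1/493) + 174621) = 1/(1/115362 + 174621) = 1/(20144627803/115362) = 115362/20144627803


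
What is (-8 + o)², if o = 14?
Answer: 36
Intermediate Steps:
(-8 + o)² = (-8 + 14)² = 6² = 36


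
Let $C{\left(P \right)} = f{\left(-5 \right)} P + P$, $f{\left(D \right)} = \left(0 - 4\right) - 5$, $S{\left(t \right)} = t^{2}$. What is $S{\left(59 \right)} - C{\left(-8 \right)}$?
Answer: $3417$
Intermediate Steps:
$f{\left(D \right)} = -9$ ($f{\left(D \right)} = -4 - 5 = -9$)
$C{\left(P \right)} = - 8 P$ ($C{\left(P \right)} = - 9 P + P = - 8 P$)
$S{\left(59 \right)} - C{\left(-8 \right)} = 59^{2} - \left(-8\right) \left(-8\right) = 3481 - 64 = 3417$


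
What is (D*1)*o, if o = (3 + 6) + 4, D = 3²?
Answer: 117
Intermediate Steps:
D = 9
o = 13 (o = 9 + 4 = 13)
(D*1)*o = (9*1)*13 = 9*13 = 117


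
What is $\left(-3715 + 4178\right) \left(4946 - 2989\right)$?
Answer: $906091$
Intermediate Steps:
$\left(-3715 + 4178\right) \left(4946 - 2989\right) = 463 \cdot 1957 = 906091$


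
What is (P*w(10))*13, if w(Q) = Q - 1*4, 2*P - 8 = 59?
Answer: 2613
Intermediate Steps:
P = 67/2 (P = 4 + (½)*59 = 4 + 59/2 = 67/2 ≈ 33.500)
w(Q) = -4 + Q (w(Q) = Q - 4 = -4 + Q)
(P*w(10))*13 = (67*(-4 + 10)/2)*13 = ((67/2)*6)*13 = 201*13 = 2613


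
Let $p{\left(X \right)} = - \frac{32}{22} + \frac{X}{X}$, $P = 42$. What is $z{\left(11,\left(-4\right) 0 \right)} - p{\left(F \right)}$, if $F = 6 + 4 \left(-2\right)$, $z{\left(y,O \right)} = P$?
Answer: $\frac{467}{11} \approx 42.455$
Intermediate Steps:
$z{\left(y,O \right)} = 42$
$F = -2$ ($F = 6 - 8 = -2$)
$p{\left(X \right)} = - \frac{5}{11}$ ($p{\left(X \right)} = \left(-32\right) \frac{1}{22} + 1 = - \frac{16}{11} + 1 = - \frac{5}{11}$)
$z{\left(11,\left(-4\right) 0 \right)} - p{\left(F \right)} = 42 - - \frac{5}{11} = 42 + \frac{5}{11} = \frac{467}{11}$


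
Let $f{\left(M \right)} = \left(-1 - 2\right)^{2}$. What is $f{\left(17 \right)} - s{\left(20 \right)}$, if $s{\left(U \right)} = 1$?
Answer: $8$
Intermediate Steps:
$f{\left(M \right)} = 9$ ($f{\left(M \right)} = \left(-3\right)^{2} = 9$)
$f{\left(17 \right)} - s{\left(20 \right)} = 9 - 1 = 8$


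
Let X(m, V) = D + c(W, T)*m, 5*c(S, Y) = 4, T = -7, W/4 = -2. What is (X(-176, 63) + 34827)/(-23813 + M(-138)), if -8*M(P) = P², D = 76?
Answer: -347622/261935 ≈ -1.3271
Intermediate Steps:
W = -8 (W = 4*(-2) = -8)
c(S, Y) = ⅘ (c(S, Y) = (⅕)*4 = ⅘)
M(P) = -P²/8
X(m, V) = 76 + 4*m/5
(X(-176, 63) + 34827)/(-23813 + M(-138)) = ((76 + (⅘)*(-176)) + 34827)/(-23813 - ⅛*(-138)²) = ((76 - 704/5) + 34827)/(-23813 - ⅛*19044) = (-324/5 + 34827)/(-23813 - 4761/2) = 173811/(5*(-52387/2)) = (173811/5)*(-2/52387) = -347622/261935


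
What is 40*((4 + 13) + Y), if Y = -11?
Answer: 240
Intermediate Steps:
40*((4 + 13) + Y) = 40*((4 + 13) - 11) = 40*(17 - 11) = 40*6 = 240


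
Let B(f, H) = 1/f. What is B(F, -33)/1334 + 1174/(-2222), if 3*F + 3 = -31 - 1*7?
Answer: -32108711/60765034 ≈ -0.52841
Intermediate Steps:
F = -41/3 (F = -1 + (-31 - 1*7)/3 = -1 + (-31 - 7)/3 = -1 + (⅓)*(-38) = -1 - 38/3 = -41/3 ≈ -13.667)
B(F, -33)/1334 + 1174/(-2222) = 1/(-41/3*1334) + 1174/(-2222) = -3/41*1/1334 + 1174*(-1/2222) = -3/54694 - 587/1111 = -32108711/60765034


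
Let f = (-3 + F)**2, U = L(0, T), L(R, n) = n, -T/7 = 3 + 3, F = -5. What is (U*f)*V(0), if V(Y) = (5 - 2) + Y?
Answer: -8064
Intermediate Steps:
T = -42 (T = -7*(3 + 3) = -7*6 = -42)
V(Y) = 3 + Y
U = -42
f = 64 (f = (-3 - 5)**2 = (-8)**2 = 64)
(U*f)*V(0) = (-42*64)*(3 + 0) = -2688*3 = -8064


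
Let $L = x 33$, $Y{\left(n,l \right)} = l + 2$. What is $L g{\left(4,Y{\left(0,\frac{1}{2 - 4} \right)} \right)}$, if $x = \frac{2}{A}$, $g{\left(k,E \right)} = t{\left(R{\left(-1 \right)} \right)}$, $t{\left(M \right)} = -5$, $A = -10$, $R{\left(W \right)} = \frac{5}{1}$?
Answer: $33$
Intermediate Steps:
$R{\left(W \right)} = 5$ ($R{\left(W \right)} = 5 \cdot 1 = 5$)
$Y{\left(n,l \right)} = 2 + l$
$g{\left(k,E \right)} = -5$
$x = - \frac{1}{5}$ ($x = \frac{2}{-10} = 2 \left(- \frac{1}{10}\right) = - \frac{1}{5} \approx -0.2$)
$L = - \frac{33}{5}$ ($L = \left(- \frac{1}{5}\right) 33 = - \frac{33}{5} \approx -6.6$)
$L g{\left(4,Y{\left(0,\frac{1}{2 - 4} \right)} \right)} = \left(- \frac{33}{5}\right) \left(-5\right) = 33$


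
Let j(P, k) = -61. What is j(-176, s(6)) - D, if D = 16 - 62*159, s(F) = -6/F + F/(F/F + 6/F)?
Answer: 9781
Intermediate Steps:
s(F) = -6/F + F/(1 + 6/F)
D = -9842 (D = 16 - 1*9858 = 16 - 9858 = -9842)
j(-176, s(6)) - D = -61 - 1*(-9842) = -61 + 9842 = 9781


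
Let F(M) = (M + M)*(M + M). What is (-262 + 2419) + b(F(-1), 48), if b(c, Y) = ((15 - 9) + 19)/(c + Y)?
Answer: 112189/52 ≈ 2157.5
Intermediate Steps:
F(M) = 4*M² (F(M) = (2*M)*(2*M) = 4*M²)
b(c, Y) = 25/(Y + c) (b(c, Y) = (6 + 19)/(Y + c) = 25/(Y + c))
(-262 + 2419) + b(F(-1), 48) = (-262 + 2419) + 25/(48 + 4*(-1)²) = 2157 + 25/(48 + 4*1) = 2157 + 25/(48 + 4) = 2157 + 25/52 = 112189/52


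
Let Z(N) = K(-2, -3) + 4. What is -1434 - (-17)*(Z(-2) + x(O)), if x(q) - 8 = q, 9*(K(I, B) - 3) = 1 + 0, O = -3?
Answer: -11053/9 ≈ -1228.1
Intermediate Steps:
K(I, B) = 28/9 (K(I, B) = 3 + (1 + 0)/9 = 3 + (⅑)*1 = 3 + ⅑ = 28/9)
Z(N) = 64/9 (Z(N) = 28/9 + 4 = 64/9)
x(q) = 8 + q
-1434 - (-17)*(Z(-2) + x(O)) = -1434 - (-17)*(64/9 + (8 - 3)) = -1434 - (-17)*(64/9 + 5) = -1434 - (-17)*109/9 = -1434 - 1*(-1853/9) = -1434 + 1853/9 = -11053/9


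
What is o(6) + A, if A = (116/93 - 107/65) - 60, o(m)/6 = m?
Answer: -147491/6045 ≈ -24.399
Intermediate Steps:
o(m) = 6*m
A = -365111/6045 (A = (116*(1/93) - 107*1/65) - 60 = (116/93 - 107/65) - 60 = -2411/6045 - 60 = -365111/6045 ≈ -60.399)
o(6) + A = 6*6 - 365111/6045 = 36 - 365111/6045 = -147491/6045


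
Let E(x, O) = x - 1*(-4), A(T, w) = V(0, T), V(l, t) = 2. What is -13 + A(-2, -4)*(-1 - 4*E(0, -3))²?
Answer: 565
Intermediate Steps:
A(T, w) = 2
E(x, O) = 4 + x (E(x, O) = x + 4 = 4 + x)
-13 + A(-2, -4)*(-1 - 4*E(0, -3))² = -13 + 2*(-1 - 4*(4 + 0))² = -13 + 2*(-1 - 4*4)² = -13 + 2*(-1 - 16)² = -13 + 2*(-17)² = -13 + 2*289 = -13 + 578 = 565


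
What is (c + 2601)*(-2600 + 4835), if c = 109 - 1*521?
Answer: 4892415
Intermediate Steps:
c = -412 (c = 109 - 521 = -412)
(c + 2601)*(-2600 + 4835) = (-412 + 2601)*(-2600 + 4835) = 2189*2235 = 4892415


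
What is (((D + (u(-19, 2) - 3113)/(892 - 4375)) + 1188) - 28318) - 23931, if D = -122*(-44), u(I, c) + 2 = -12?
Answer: -159145592/3483 ≈ -45692.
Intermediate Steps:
u(I, c) = -14 (u(I, c) = -2 - 12 = -14)
D = 5368
(((D + (u(-19, 2) - 3113)/(892 - 4375)) + 1188) - 28318) - 23931 = (((5368 + (-14 - 3113)/(892 - 4375)) + 1188) - 28318) - 23931 = (((5368 - 3127/(-3483)) + 1188) - 28318) - 23931 = (((5368 - 3127*(-1/3483)) + 1188) - 28318) - 23931 = (((5368 + 3127/3483) + 1188) - 28318) - 23931 = ((18699871/3483 + 1188) - 28318) - 23931 = (22837675/3483 - 28318) - 23931 = -75793919/3483 - 23931 = -159145592/3483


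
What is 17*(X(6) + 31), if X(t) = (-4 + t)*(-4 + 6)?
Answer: 595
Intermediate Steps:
X(t) = -8 + 2*t (X(t) = (-4 + t)*2 = -8 + 2*t)
17*(X(6) + 31) = 17*((-8 + 2*6) + 31) = 17*((-8 + 12) + 31) = 17*(4 + 31) = 17*35 = 595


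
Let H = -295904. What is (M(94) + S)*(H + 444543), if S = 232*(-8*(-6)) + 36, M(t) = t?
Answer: 1674566974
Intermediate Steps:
S = 11172 (S = 232*48 + 36 = 11136 + 36 = 11172)
(M(94) + S)*(H + 444543) = (94 + 11172)*(-295904 + 444543) = 11266*148639 = 1674566974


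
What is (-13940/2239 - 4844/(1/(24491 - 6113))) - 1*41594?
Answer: -199415711554/2239 ≈ -8.9065e+7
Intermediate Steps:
(-13940/2239 - 4844/(1/(24491 - 6113))) - 1*41594 = (-13940*1/2239 - 4844/(1/18378)) - 41594 = (-13940/2239 - 4844/1/18378) - 41594 = (-13940/2239 - 4844*18378) - 41594 = (-13940/2239 - 89023032) - 41594 = -199322582588/2239 - 41594 = -199415711554/2239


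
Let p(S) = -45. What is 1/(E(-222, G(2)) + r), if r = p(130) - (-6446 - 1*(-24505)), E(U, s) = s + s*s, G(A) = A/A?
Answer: -1/18102 ≈ -5.5243e-5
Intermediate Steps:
G(A) = 1
E(U, s) = s + s**2
r = -18104 (r = -45 - (-6446 - 1*(-24505)) = -45 - (-6446 + 24505) = -45 - 1*18059 = -45 - 18059 = -18104)
1/(E(-222, G(2)) + r) = 1/(1*(1 + 1) - 18104) = 1/(1*2 - 18104) = 1/(2 - 18104) = 1/(-18102) = -1/18102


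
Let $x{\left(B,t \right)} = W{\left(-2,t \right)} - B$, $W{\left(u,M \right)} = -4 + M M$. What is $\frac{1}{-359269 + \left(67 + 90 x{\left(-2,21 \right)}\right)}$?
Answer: $- \frac{1}{319692} \approx -3.128 \cdot 10^{-6}$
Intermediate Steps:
$W{\left(u,M \right)} = -4 + M^{2}$
$x{\left(B,t \right)} = -4 + t^{2} - B$ ($x{\left(B,t \right)} = \left(-4 + t^{2}\right) - B = -4 + t^{2} - B$)
$\frac{1}{-359269 + \left(67 + 90 x{\left(-2,21 \right)}\right)} = \frac{1}{-359269 + \left(67 + 90 \left(-4 + 21^{2} - -2\right)\right)} = \frac{1}{-359269 + \left(67 + 90 \left(-4 + 441 + 2\right)\right)} = \frac{1}{-359269 + \left(67 + 90 \cdot 439\right)} = \frac{1}{-359269 + \left(67 + 39510\right)} = \frac{1}{-359269 + 39577} = \frac{1}{-319692} = - \frac{1}{319692}$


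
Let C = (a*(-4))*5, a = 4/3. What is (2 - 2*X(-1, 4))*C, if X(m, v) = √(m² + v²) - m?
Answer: 160*√17/3 ≈ 219.90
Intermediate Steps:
a = 4/3 (a = 4*(⅓) = 4/3 ≈ 1.3333)
C = -80/3 (C = ((4/3)*(-4))*5 = -16/3*5 = -80/3 ≈ -26.667)
(2 - 2*X(-1, 4))*C = (2 - 2*(√((-1)² + 4²) - 1*(-1)))*(-80/3) = (2 - 2*(√(1 + 16) + 1))*(-80/3) = (2 - 2*(√17 + 1))*(-80/3) = (2 - 2*(1 + √17))*(-80/3) = (2 + (-2 - 2*√17))*(-80/3) = -2*√17*(-80/3) = 160*√17/3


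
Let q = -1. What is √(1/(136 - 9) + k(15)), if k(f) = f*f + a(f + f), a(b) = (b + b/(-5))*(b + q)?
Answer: 2*√3713734/127 ≈ 30.348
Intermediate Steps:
a(b) = 4*b*(-1 + b)/5 (a(b) = (b + b/(-5))*(b - 1) = (b + b*(-⅕))*(-1 + b) = (b - b/5)*(-1 + b) = (4*b/5)*(-1 + b) = 4*b*(-1 + b)/5)
k(f) = f² + 8*f*(-1 + 2*f)/5 (k(f) = f*f + 4*(f + f)*(-1 + (f + f))/5 = f² + 4*(2*f)*(-1 + 2*f)/5 = f² + 8*f*(-1 + 2*f)/5)
√(1/(136 - 9) + k(15)) = √(1/(136 - 9) + (⅕)*15*(-8 + 21*15)) = √(1/127 + (⅕)*15*(-8 + 315)) = √(1/127 + (⅕)*15*307) = √(1/127 + 921) = √(116968/127) = 2*√3713734/127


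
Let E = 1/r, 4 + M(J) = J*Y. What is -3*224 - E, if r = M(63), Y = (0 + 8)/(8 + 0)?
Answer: -39649/59 ≈ -672.02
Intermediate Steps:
Y = 1 (Y = 8/8 = 8*(⅛) = 1)
M(J) = -4 + J (M(J) = -4 + J*1 = -4 + J)
r = 59 (r = -4 + 63 = 59)
E = 1/59 ≈ 0.016949
-3*224 - E = -3*224 - 1*1/59 = -672 - 1/59 = -39649/59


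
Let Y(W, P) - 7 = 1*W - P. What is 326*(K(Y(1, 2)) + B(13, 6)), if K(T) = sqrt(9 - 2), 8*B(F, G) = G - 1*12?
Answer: -489/2 + 326*sqrt(7) ≈ 618.01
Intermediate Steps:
B(F, G) = -3/2 + G/8 (B(F, G) = (G - 1*12)/8 = (G - 12)/8 = (-12 + G)/8 = -3/2 + G/8)
Y(W, P) = 7 + W - P (Y(W, P) = 7 + (1*W - P) = 7 + (W - P) = 7 + W - P)
K(T) = sqrt(7)
326*(K(Y(1, 2)) + B(13, 6)) = 326*(sqrt(7) + (-3/2 + (1/8)*6)) = 326*(sqrt(7) + (-3/2 + 3/4)) = 326*(sqrt(7) - 3/4) = 326*(-3/4 + sqrt(7)) = -489/2 + 326*sqrt(7)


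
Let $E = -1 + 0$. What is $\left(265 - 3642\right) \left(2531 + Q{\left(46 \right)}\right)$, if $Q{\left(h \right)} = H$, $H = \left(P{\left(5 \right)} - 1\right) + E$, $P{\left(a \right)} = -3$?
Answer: $-8530302$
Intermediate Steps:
$E = -1$
$H = -5$ ($H = \left(-3 - 1\right) - 1 = -4 - 1 = -5$)
$Q{\left(h \right)} = -5$
$\left(265 - 3642\right) \left(2531 + Q{\left(46 \right)}\right) = \left(265 - 3642\right) \left(2531 - 5\right) = \left(-3377\right) 2526 = -8530302$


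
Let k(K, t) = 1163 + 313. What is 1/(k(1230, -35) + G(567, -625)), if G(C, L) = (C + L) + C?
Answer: 1/1985 ≈ 0.00050378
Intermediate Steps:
k(K, t) = 1476
G(C, L) = L + 2*C
1/(k(1230, -35) + G(567, -625)) = 1/(1476 + (-625 + 2*567)) = 1/(1476 + (-625 + 1134)) = 1/(1476 + 509) = 1/1985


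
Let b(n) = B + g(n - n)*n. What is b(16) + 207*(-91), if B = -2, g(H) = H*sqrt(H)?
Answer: -18839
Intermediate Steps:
g(H) = H**(3/2)
b(n) = -2 (b(n) = -2 + (n - n)**(3/2)*n = -2 + 0**(3/2)*n = -2 + 0*n = -2 + 0 = -2)
b(16) + 207*(-91) = -2 + 207*(-91) = -2 - 18837 = -18839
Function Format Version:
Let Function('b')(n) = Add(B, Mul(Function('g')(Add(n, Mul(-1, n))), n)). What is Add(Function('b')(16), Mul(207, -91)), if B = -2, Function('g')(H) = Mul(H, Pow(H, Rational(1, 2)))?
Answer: -18839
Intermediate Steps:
Function('g')(H) = Pow(H, Rational(3, 2))
Function('b')(n) = -2 (Function('b')(n) = Add(-2, Mul(Pow(Add(n, Mul(-1, n)), Rational(3, 2)), n)) = Add(-2, Mul(Pow(0, Rational(3, 2)), n)) = Add(-2, Mul(0, n)) = Add(-2, 0) = -2)
Add(Function('b')(16), Mul(207, -91)) = Add(-2, Mul(207, -91)) = Add(-2, -18837) = -18839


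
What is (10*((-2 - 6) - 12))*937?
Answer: -187400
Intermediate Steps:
(10*((-2 - 6) - 12))*937 = (10*(-8 - 12))*937 = (10*(-20))*937 = -200*937 = -187400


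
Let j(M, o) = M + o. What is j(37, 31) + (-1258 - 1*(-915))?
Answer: -275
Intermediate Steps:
j(37, 31) + (-1258 - 1*(-915)) = (37 + 31) + (-1258 - 1*(-915)) = 68 + (-1258 + 915) = 68 - 343 = -275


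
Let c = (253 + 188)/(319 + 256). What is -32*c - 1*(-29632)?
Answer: 17024288/575 ≈ 29607.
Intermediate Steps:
c = 441/575 ≈ 0.76696
-32*c - 1*(-29632) = -32*441/575 - 1*(-29632) = -14112/575 + 29632 = 17024288/575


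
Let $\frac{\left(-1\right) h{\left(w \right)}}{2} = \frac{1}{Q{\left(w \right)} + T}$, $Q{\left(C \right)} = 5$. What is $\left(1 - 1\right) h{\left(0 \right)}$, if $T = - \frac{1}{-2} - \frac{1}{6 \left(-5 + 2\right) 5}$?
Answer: $0$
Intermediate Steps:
$T = \frac{23}{45}$ ($T = \left(-1\right) \left(- \frac{1}{2}\right) - \frac{1}{6 \left(-3\right) 5} = \frac{1}{2} - \frac{1}{\left(-18\right) 5} = \frac{1}{2} - \frac{1}{-90} = \frac{1}{2} - - \frac{1}{90} = \frac{1}{2} + \frac{1}{90} = \frac{23}{45} \approx 0.51111$)
$h{\left(w \right)} = - \frac{45}{124}$ ($h{\left(w \right)} = - \frac{2}{5 + \frac{23}{45}} = - \frac{2}{\frac{248}{45}} = \left(-2\right) \frac{45}{248} = - \frac{45}{124}$)
$\left(1 - 1\right) h{\left(0 \right)} = \left(1 - 1\right) \left(- \frac{45}{124}\right) = 0 \left(- \frac{45}{124}\right) = 0$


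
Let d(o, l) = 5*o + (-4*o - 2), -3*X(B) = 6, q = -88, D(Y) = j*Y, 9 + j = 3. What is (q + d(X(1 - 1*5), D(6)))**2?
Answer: 8464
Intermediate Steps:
j = -6 (j = -9 + 3 = -6)
D(Y) = -6*Y
X(B) = -2 (X(B) = -1/3*6 = -2)
d(o, l) = -2 + o (d(o, l) = 5*o + (-2 - 4*o) = -2 + o)
(q + d(X(1 - 1*5), D(6)))**2 = (-88 + (-2 - 2))**2 = (-88 - 4)**2 = (-92)**2 = 8464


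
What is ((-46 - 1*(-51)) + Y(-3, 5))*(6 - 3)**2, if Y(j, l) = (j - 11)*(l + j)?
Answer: -207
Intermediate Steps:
Y(j, l) = (-11 + j)*(j + l)
((-46 - 1*(-51)) + Y(-3, 5))*(6 - 3)**2 = ((-46 - 1*(-51)) + ((-3)**2 - 11*(-3) - 11*5 - 3*5))*(6 - 3)**2 = ((-46 + 51) + (9 + 33 - 55 - 15))*3**2 = (5 - 28)*9 = -23*9 = -207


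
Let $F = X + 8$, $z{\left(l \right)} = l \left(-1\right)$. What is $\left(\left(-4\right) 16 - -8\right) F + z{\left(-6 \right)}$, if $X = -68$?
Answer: $3366$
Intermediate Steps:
$z{\left(l \right)} = - l$
$F = -60$ ($F = -68 + 8 = -60$)
$\left(\left(-4\right) 16 - -8\right) F + z{\left(-6 \right)} = \left(\left(-4\right) 16 - -8\right) \left(-60\right) - -6 = \left(-64 + 8\right) \left(-60\right) + 6 = \left(-56\right) \left(-60\right) + 6 = 3360 + 6 = 3366$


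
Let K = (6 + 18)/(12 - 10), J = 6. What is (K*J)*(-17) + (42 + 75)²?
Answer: 12465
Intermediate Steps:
K = 12 (K = 24/2 = 24*(½) = 12)
(K*J)*(-17) + (42 + 75)² = (12*6)*(-17) + (42 + 75)² = 72*(-17) + 117² = -1224 + 13689 = 12465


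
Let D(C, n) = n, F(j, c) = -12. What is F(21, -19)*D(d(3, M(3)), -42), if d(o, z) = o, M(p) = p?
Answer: 504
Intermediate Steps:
F(21, -19)*D(d(3, M(3)), -42) = -12*(-42) = 504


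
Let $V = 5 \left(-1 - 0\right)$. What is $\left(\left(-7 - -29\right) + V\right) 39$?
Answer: $663$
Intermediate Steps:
$V = -5$ ($V = 5 \left(-1 + 0\right) = 5 \left(-1\right) = -5$)
$\left(\left(-7 - -29\right) + V\right) 39 = \left(\left(-7 - -29\right) - 5\right) 39 = \left(\left(-7 + 29\right) - 5\right) 39 = \left(22 - 5\right) 39 = 17 \cdot 39 = 663$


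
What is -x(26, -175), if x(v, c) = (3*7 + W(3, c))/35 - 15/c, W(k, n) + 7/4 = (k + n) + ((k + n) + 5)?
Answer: 181/20 ≈ 9.0500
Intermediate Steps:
W(k, n) = 13/4 + 2*k + 2*n (W(k, n) = -7/4 + ((k + n) + ((k + n) + 5)) = -7/4 + ((k + n) + (5 + k + n)) = -7/4 + (5 + 2*k + 2*n) = 13/4 + 2*k + 2*n)
x(v, c) = 121/140 - 15/c + 2*c/35 (x(v, c) = (3*7 + (13/4 + 2*3 + 2*c))/35 - 15/c = (21 + (13/4 + 6 + 2*c))*(1/35) - 15/c = (21 + (37/4 + 2*c))*(1/35) - 15/c = (121/4 + 2*c)*(1/35) - 15/c = (121/140 + 2*c/35) - 15/c = 121/140 - 15/c + 2*c/35)
-x(26, -175) = -(-2100 - 175*(121 + 8*(-175)))/(140*(-175)) = -(-1)*(-2100 - 175*(121 - 1400))/(140*175) = -(-1)*(-2100 - 175*(-1279))/(140*175) = -(-1)*(-2100 + 223825)/(140*175) = -(-1)*221725/(140*175) = -1*(-181/20) = 181/20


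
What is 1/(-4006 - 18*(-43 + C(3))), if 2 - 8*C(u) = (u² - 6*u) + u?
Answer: -1/3250 ≈ -0.00030769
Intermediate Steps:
C(u) = ¼ - u²/8 + 5*u/8 (C(u) = ¼ - ((u² - 6*u) + u)/8 = ¼ - (u² - 5*u)/8 = ¼ + (-u²/8 + 5*u/8) = ¼ - u²/8 + 5*u/8)
1/(-4006 - 18*(-43 + C(3))) = 1/(-4006 - 18*(-43 + (¼ - ⅛*3² + (5/8)*3))) = 1/(-4006 - 18*(-43 + (¼ - ⅛*9 + 15/8))) = 1/(-4006 - 18*(-43 + (¼ - 9/8 + 15/8))) = 1/(-4006 - 18*(-43 + 1)) = 1/(-4006 - 18*(-42)) = 1/(-4006 + 756) = 1/(-3250) = -1/3250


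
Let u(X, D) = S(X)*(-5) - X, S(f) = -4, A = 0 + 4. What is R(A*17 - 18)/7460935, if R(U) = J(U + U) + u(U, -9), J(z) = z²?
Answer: 1994/1492187 ≈ 0.0013363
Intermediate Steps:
A = 4
u(X, D) = 20 - X (u(X, D) = -4*(-5) - X = 20 - X)
R(U) = 20 - U + 4*U² (R(U) = (U + U)² + (20 - U) = (2*U)² + (20 - U) = 4*U² + (20 - U) = 20 - U + 4*U²)
R(A*17 - 18)/7460935 = (20 - (4*17 - 18) + 4*(4*17 - 18)²)/7460935 = (20 - (68 - 18) + 4*(68 - 18)²)*(1/7460935) = (20 - 1*50 + 4*50²)*(1/7460935) = (20 - 50 + 4*2500)*(1/7460935) = (20 - 50 + 10000)*(1/7460935) = 9970*(1/7460935) = 1994/1492187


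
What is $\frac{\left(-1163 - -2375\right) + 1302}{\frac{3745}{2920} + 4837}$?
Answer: $\frac{1468176}{2825557} \approx 0.51961$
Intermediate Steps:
$\frac{\left(-1163 - -2375\right) + 1302}{\frac{3745}{2920} + 4837} = \frac{\left(-1163 + 2375\right) + 1302}{3745 \cdot \frac{1}{2920} + 4837} = \frac{1212 + 1302}{\frac{749}{584} + 4837} = \frac{2514}{\frac{2825557}{584}} = 2514 \cdot \frac{584}{2825557} = \frac{1468176}{2825557}$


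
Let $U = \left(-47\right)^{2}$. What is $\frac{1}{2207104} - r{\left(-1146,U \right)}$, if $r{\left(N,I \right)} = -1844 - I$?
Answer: $\frac{8945392513}{2207104} \approx 4053.0$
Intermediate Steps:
$U = 2209$
$\frac{1}{2207104} - r{\left(-1146,U \right)} = \frac{1}{2207104} - \left(-1844 - 2209\right) = \frac{1}{2207104} - -4053 = \frac{1}{2207104} + 4053 = \frac{8945392513}{2207104}$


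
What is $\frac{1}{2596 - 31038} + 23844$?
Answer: $\frac{678171047}{28442} \approx 23844.0$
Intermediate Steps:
$\frac{1}{2596 - 31038} + 23844 = \frac{1}{-28442} + 23844 = - \frac{1}{28442} + 23844 = \frac{678171047}{28442}$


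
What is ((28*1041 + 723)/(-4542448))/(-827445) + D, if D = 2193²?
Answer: 6025389260180574837/1252875295120 ≈ 4.8092e+6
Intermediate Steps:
D = 4809249
((28*1041 + 723)/(-4542448))/(-827445) + D = ((28*1041 + 723)/(-4542448))/(-827445) + 4809249 = ((29148 + 723)*(-1/4542448))*(-1/827445) + 4809249 = (29871*(-1/4542448))*(-1/827445) + 4809249 = -29871/4542448*(-1/827445) + 4809249 = 9957/1252875295120 + 4809249 = 6025389260180574837/1252875295120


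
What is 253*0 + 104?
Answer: 104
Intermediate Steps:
253*0 + 104 = 0 + 104 = 104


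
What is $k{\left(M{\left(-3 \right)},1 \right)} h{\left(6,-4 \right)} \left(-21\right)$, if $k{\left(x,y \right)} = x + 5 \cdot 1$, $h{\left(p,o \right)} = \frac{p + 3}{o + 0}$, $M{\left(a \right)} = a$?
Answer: $\frac{189}{2} \approx 94.5$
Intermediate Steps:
$h{\left(p,o \right)} = \frac{3 + p}{o}$
$k{\left(x,y \right)} = 5 + x$ ($k{\left(x,y \right)} = x + 5 = 5 + x$)
$k{\left(M{\left(-3 \right)},1 \right)} h{\left(6,-4 \right)} \left(-21\right) = \left(5 - 3\right) \frac{3 + 6}{-4} \left(-21\right) = 2 \left(\left(- \frac{1}{4}\right) 9\right) \left(-21\right) = 2 \left(- \frac{9}{4}\right) \left(-21\right) = \left(- \frac{9}{2}\right) \left(-21\right) = \frac{189}{2}$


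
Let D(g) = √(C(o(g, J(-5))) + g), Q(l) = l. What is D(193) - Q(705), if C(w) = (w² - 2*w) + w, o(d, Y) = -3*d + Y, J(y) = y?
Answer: -705 + √341833 ≈ -120.34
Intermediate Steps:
o(d, Y) = Y - 3*d
C(w) = w² - w
D(g) = √(g + (-6 - 3*g)*(-5 - 3*g)) (D(g) = √((-5 - 3*g)*(-1 + (-5 - 3*g)) + g) = √((-5 - 3*g)*(-6 - 3*g) + g) = √((-6 - 3*g)*(-5 - 3*g) + g) = √(g + (-6 - 3*g)*(-5 - 3*g)))
D(193) - Q(705) = √(30 + 9*193² + 34*193) - 1*705 = √(30 + 9*37249 + 6562) - 705 = √(30 + 335241 + 6562) - 705 = √341833 - 705 = -705 + √341833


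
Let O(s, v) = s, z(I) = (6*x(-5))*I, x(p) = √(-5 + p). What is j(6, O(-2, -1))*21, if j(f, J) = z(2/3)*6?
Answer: 504*I*√10 ≈ 1593.8*I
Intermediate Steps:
z(I) = 6*I*I*√10 (z(I) = (6*√(-5 - 5))*I = (6*√(-10))*I = (6*(I*√10))*I = (6*I*√10)*I = 6*I*I*√10)
j(f, J) = 24*I*√10 (j(f, J) = (6*I*(2/3)*√10)*6 = (6*I*(2*(⅓))*√10)*6 = (6*I*(⅔)*√10)*6 = (4*I*√10)*6 = 24*I*√10)
j(6, O(-2, -1))*21 = (24*I*√10)*21 = 504*I*√10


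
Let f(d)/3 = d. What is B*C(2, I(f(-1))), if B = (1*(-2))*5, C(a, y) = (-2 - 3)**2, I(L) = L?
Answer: -250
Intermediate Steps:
f(d) = 3*d
C(a, y) = 25 (C(a, y) = (-5)**2 = 25)
B = -10 (B = -2*5 = -10)
B*C(2, I(f(-1))) = -10*25 = -250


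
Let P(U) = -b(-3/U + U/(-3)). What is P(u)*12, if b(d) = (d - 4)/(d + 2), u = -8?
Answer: 276/121 ≈ 2.2810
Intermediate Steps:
b(d) = (-4 + d)/(2 + d)
P(U) = -(-4 - 3/U - U/3)/(2 - 3/U - U/3) (P(U) = -(-4 + (-3/U + U/(-3)))/(2 + (-3/U + U/(-3))) = -(-4 + (-3/U + U*(-⅓)))/(2 + (-3/U + U*(-⅓))) = -(-4 + (-3/U - U/3))/(2 + (-3/U - U/3)) = -(-4 - 3/U - U/3)/(2 - 3/U - U/3))
P(u)*12 = ((-9 - 1*(-8)*(12 - 8))/(9 - 8*(-6 - 8)))*12 = ((-9 - 1*(-8)*4)/(9 - 8*(-14)))*12 = ((-9 + 32)/(9 + 112))*12 = (23/121)*12 = 276/121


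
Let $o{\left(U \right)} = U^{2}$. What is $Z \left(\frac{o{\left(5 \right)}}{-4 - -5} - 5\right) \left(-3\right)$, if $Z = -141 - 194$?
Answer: $20100$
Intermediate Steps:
$Z = -335$
$Z \left(\frac{o{\left(5 \right)}}{-4 - -5} - 5\right) \left(-3\right) = - 335 \left(\frac{5^{2}}{-4 - -5} - 5\right) \left(-3\right) = - 335 \left(\frac{25}{-4 + 5} - 5\right) \left(-3\right) = - 335 \left(\frac{25}{1} - 5\right) \left(-3\right) = - 335 \left(25 \cdot 1 - 5\right) \left(-3\right) = - 335 \left(25 - 5\right) \left(-3\right) = - 335 \cdot 20 \left(-3\right) = \left(-335\right) \left(-60\right) = 20100$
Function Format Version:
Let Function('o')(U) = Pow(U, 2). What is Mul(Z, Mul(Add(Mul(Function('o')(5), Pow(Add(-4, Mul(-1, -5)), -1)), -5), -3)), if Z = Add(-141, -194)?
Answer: 20100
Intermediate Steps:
Z = -335
Mul(Z, Mul(Add(Mul(Function('o')(5), Pow(Add(-4, Mul(-1, -5)), -1)), -5), -3)) = Mul(-335, Mul(Add(Mul(Pow(5, 2), Pow(Add(-4, Mul(-1, -5)), -1)), -5), -3)) = Mul(-335, Mul(Add(Mul(25, Pow(Add(-4, 5), -1)), -5), -3)) = Mul(-335, Mul(Add(Mul(25, Pow(1, -1)), -5), -3)) = Mul(-335, Mul(Add(Mul(25, 1), -5), -3)) = Mul(-335, Mul(Add(25, -5), -3)) = Mul(-335, Mul(20, -3)) = Mul(-335, -60) = 20100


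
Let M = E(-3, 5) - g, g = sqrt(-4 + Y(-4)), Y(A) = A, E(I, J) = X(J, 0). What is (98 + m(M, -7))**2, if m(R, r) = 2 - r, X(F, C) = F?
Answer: 11449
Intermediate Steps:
E(I, J) = J
g = 2*I*sqrt(2) (g = sqrt(-4 - 4) = sqrt(-8) = 2*I*sqrt(2) ≈ 2.8284*I)
M = 5 - 2*I*sqrt(2) ≈ 5.0 - 2.8284*I
(98 + m(M, -7))**2 = (98 + (2 - 1*(-7)))**2 = (98 + (2 + 7))**2 = (98 + 9)**2 = 107**2 = 11449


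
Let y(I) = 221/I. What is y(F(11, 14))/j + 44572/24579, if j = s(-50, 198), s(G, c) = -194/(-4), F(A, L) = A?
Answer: 58422242/26225793 ≈ 2.2277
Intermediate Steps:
s(G, c) = 97/2 (s(G, c) = -194*(-1/4) = 97/2)
j = 97/2 ≈ 48.500
y(F(11, 14))/j + 44572/24579 = (221/11)/(97/2) + 44572/24579 = (221*(1/11))*(2/97) + 44572*(1/24579) = (221/11)*(2/97) + 44572/24579 = 442/1067 + 44572/24579 = 58422242/26225793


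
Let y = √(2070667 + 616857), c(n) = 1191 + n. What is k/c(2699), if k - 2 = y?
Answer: 1/1945 + √671881/1945 ≈ 0.42195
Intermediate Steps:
y = 2*√671881 (y = √2687524 = 2*√671881 ≈ 1639.4)
k = 2 + 2*√671881 ≈ 1641.4
k/c(2699) = (2 + 2*√671881)/(1191 + 2699) = (2 + 2*√671881)/3890 = (2 + 2*√671881)*(1/3890) = 1/1945 + √671881/1945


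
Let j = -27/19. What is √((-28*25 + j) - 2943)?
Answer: 2*I*√328909/19 ≈ 60.369*I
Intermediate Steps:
j = -27/19 (j = -27*1/19 = -27/19 ≈ -1.4211)
√((-28*25 + j) - 2943) = √((-28*25 - 27/19) - 2943) = √((-700 - 27/19) - 2943) = √(-13327/19 - 2943) = √(-69244/19) = 2*I*√328909/19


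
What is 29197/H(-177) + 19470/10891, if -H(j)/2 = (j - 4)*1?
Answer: 325032667/3942542 ≈ 82.442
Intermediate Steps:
H(j) = 8 - 2*j (H(j) = -2*(j - 4) = -2*(-4 + j) = 8 - 2*j)
29197/H(-177) + 19470/10891 = 29197/(8 - 2*(-177)) + 19470/10891 = 29197/(8 + 354) + 19470*(1/10891) = 29197/362 + 19470/10891 = 325032667/3942542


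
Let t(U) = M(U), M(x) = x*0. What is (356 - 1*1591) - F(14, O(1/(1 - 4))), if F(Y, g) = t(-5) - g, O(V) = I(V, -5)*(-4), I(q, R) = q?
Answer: -3701/3 ≈ -1233.7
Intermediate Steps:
M(x) = 0
t(U) = 0
O(V) = -4*V (O(V) = V*(-4) = -4*V)
F(Y, g) = -g (F(Y, g) = 0 - g = -g)
(356 - 1*1591) - F(14, O(1/(1 - 4))) = (356 - 1*1591) - (-1)*(-4/(1 - 4)) = (356 - 1591) - (-1)*(-4/(-3)) = -1235 - (-1)*(-4*(-1/3)) = -1235 - (-1)*4/3 = -1235 - 1*(-4/3) = -1235 + 4/3 = -3701/3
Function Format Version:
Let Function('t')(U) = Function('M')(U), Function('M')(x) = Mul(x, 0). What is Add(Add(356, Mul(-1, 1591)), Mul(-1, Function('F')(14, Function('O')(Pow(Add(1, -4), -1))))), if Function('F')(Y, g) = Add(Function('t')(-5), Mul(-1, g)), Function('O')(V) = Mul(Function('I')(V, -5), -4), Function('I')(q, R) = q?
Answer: Rational(-3701, 3) ≈ -1233.7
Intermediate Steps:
Function('M')(x) = 0
Function('t')(U) = 0
Function('O')(V) = Mul(-4, V) (Function('O')(V) = Mul(V, -4) = Mul(-4, V))
Function('F')(Y, g) = Mul(-1, g) (Function('F')(Y, g) = Add(0, Mul(-1, g)) = Mul(-1, g))
Add(Add(356, Mul(-1, 1591)), Mul(-1, Function('F')(14, Function('O')(Pow(Add(1, -4), -1))))) = Add(Add(356, Mul(-1, 1591)), Mul(-1, Mul(-1, Mul(-4, Pow(Add(1, -4), -1))))) = Add(Add(356, -1591), Mul(-1, Mul(-1, Mul(-4, Pow(-3, -1))))) = Add(-1235, Mul(-1, Mul(-1, Mul(-4, Rational(-1, 3))))) = Add(-1235, Mul(-1, Mul(-1, Rational(4, 3)))) = Add(-1235, Mul(-1, Rational(-4, 3))) = Add(-1235, Rational(4, 3)) = Rational(-3701, 3)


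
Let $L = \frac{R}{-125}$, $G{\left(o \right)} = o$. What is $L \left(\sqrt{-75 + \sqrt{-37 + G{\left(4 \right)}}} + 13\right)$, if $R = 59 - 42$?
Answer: $- \frac{221}{125} - \frac{17 \sqrt{-75 + i \sqrt{33}}}{125} \approx -1.8131 - 1.1787 i$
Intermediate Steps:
$R = 17$
$L = - \frac{17}{125}$ ($L = \frac{17}{-125} = 17 \left(- \frac{1}{125}\right) = - \frac{17}{125} \approx -0.136$)
$L \left(\sqrt{-75 + \sqrt{-37 + G{\left(4 \right)}}} + 13\right) = - \frac{17 \left(\sqrt{-75 + \sqrt{-37 + 4}} + 13\right)}{125} = - \frac{17 \left(\sqrt{-75 + \sqrt{-33}} + 13\right)}{125} = - \frac{17 \left(\sqrt{-75 + i \sqrt{33}} + 13\right)}{125} = - \frac{17 \left(13 + \sqrt{-75 + i \sqrt{33}}\right)}{125} = - \frac{221}{125} - \frac{17 \sqrt{-75 + i \sqrt{33}}}{125}$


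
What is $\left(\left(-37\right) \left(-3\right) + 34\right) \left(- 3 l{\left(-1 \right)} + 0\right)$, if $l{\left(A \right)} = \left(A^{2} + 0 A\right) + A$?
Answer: $0$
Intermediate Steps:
$l{\left(A \right)} = A + A^{2}$ ($l{\left(A \right)} = \left(A^{2} + 0\right) + A = A^{2} + A = A + A^{2}$)
$\left(\left(-37\right) \left(-3\right) + 34\right) \left(- 3 l{\left(-1 \right)} + 0\right) = \left(\left(-37\right) \left(-3\right) + 34\right) \left(- 3 \left(- (1 - 1)\right) + 0\right) = \left(111 + 34\right) \left(- 3 \left(\left(-1\right) 0\right) + 0\right) = 145 \left(\left(-3\right) 0 + 0\right) = 145 \left(0 + 0\right) = 145 \cdot 0 = 0$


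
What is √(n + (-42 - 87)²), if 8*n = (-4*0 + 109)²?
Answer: √290018/4 ≈ 134.63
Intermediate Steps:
n = 11881/8 (n = (-4*0 + 109)²/8 = (0 + 109)²/8 = (⅛)*109² = (⅛)*11881 = 11881/8 ≈ 1485.1)
√(n + (-42 - 87)²) = √(11881/8 + (-42 - 87)²) = √(11881/8 + (-129)²) = √(11881/8 + 16641) = √(145009/8) = √290018/4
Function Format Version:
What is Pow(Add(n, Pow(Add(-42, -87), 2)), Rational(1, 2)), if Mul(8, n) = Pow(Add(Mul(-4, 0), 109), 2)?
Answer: Mul(Rational(1, 4), Pow(290018, Rational(1, 2))) ≈ 134.63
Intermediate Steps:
n = Rational(11881, 8) (n = Mul(Rational(1, 8), Pow(Add(Mul(-4, 0), 109), 2)) = Mul(Rational(1, 8), Pow(Add(0, 109), 2)) = Mul(Rational(1, 8), Pow(109, 2)) = Mul(Rational(1, 8), 11881) = Rational(11881, 8) ≈ 1485.1)
Pow(Add(n, Pow(Add(-42, -87), 2)), Rational(1, 2)) = Pow(Add(Rational(11881, 8), Pow(Add(-42, -87), 2)), Rational(1, 2)) = Pow(Add(Rational(11881, 8), Pow(-129, 2)), Rational(1, 2)) = Pow(Add(Rational(11881, 8), 16641), Rational(1, 2)) = Pow(Rational(145009, 8), Rational(1, 2)) = Mul(Rational(1, 4), Pow(290018, Rational(1, 2)))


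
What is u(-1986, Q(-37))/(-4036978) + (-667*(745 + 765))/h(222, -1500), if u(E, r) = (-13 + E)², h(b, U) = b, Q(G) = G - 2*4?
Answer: -2033405122241/448104558 ≈ -4537.8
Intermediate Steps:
Q(G) = -8 + G (Q(G) = G - 8 = -8 + G)
u(-1986, Q(-37))/(-4036978) + (-667*(745 + 765))/h(222, -1500) = (-13 - 1986)²/(-4036978) - 667*(745 + 765)/222 = (-1999)²*(-1/4036978) - 667*1510*(1/222) = 3996001*(-1/4036978) - 1007170*1/222 = -3996001/4036978 - 503585/111 = -2033405122241/448104558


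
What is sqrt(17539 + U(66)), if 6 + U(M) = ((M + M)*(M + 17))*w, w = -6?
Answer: I*sqrt(48203) ≈ 219.55*I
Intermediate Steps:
U(M) = -6 - 12*M*(17 + M) (U(M) = -6 + ((M + M)*(M + 17))*(-6) = -6 + ((2*M)*(17 + M))*(-6) = -6 + (2*M*(17 + M))*(-6) = -6 - 12*M*(17 + M))
sqrt(17539 + U(66)) = sqrt(17539 + (-6 - 204*66 - 12*66**2)) = sqrt(17539 + (-6 - 13464 - 12*4356)) = sqrt(17539 + (-6 - 13464 - 52272)) = sqrt(17539 - 65742) = sqrt(-48203) = I*sqrt(48203)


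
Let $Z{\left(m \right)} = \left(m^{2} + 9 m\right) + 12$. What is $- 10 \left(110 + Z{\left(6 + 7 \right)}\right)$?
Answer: $-4080$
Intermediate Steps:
$Z{\left(m \right)} = 12 + m^{2} + 9 m$
$- 10 \left(110 + Z{\left(6 + 7 \right)}\right) = - 10 \left(110 + \left(12 + \left(6 + 7\right)^{2} + 9 \left(6 + 7\right)\right)\right) = - 10 \left(110 + \left(12 + 13^{2} + 9 \cdot 13\right)\right) = - 10 \left(110 + \left(12 + 169 + 117\right)\right) = - 10 \left(110 + 298\right) = \left(-10\right) 408 = -4080$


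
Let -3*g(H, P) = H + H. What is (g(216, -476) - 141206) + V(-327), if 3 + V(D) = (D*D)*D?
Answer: -35107136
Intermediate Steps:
V(D) = -3 + D³ (V(D) = -3 + (D*D)*D = -3 + D²*D = -3 + D³)
g(H, P) = -2*H/3 (g(H, P) = -(H + H)/3 = -2*H/3)
(g(216, -476) - 141206) + V(-327) = (-⅔*216 - 141206) + (-3 + (-327)³) = (-144 - 141206) + (-3 - 34965783) = -141350 - 34965786 = -35107136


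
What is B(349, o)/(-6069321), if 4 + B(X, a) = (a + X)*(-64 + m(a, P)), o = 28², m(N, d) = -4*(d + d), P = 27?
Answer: 105748/2023107 ≈ 0.052270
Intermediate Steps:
m(N, d) = -8*d
o = 784
B(X, a) = -4 - 280*X - 280*a (B(X, a) = -4 + (a + X)*(-64 - 8*27) = -4 + (X + a)*(-64 - 216) = -4 + (X + a)*(-280) = -4 + (-280*X - 280*a) = -4 - 280*X - 280*a)
B(349, o)/(-6069321) = (-4 - 280*349 - 280*784)/(-6069321) = (-4 - 97720 - 219520)*(-1/6069321) = -317244*(-1/6069321) = 105748/2023107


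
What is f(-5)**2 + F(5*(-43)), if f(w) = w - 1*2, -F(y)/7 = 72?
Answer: -455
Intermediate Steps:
F(y) = -504 (F(y) = -7*72 = -504)
f(w) = -2 + w (f(w) = w - 2 = -2 + w)
f(-5)**2 + F(5*(-43)) = (-2 - 5)**2 - 504 = (-7)**2 - 504 = 49 - 504 = -455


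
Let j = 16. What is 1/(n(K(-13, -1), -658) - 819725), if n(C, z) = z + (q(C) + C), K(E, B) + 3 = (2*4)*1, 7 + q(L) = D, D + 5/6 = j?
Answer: -6/4922219 ≈ -1.2190e-6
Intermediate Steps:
D = 91/6 (D = -⅚ + 16 = 91/6 ≈ 15.167)
q(L) = 49/6 (q(L) = -7 + 91/6 = 49/6)
K(E, B) = 5 (K(E, B) = -3 + (2*4)*1 = -3 + 8*1 = -3 + 8 = 5)
n(C, z) = 49/6 + C + z (n(C, z) = z + (49/6 + C) = 49/6 + C + z)
1/(n(K(-13, -1), -658) - 819725) = 1/((49/6 + 5 - 658) - 819725) = 1/(-3869/6 - 819725) = 1/(-4922219/6) = -6/4922219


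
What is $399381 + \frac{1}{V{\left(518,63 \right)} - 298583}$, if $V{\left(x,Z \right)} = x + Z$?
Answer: $\frac{119016336761}{298002} \approx 3.9938 \cdot 10^{5}$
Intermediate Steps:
$V{\left(x,Z \right)} = Z + x$
$399381 + \frac{1}{V{\left(518,63 \right)} - 298583} = 399381 + \frac{1}{\left(63 + 518\right) - 298583} = 399381 + \frac{1}{581 - 298583} = 399381 + \frac{1}{-298002} = 399381 - \frac{1}{298002} = \frac{119016336761}{298002}$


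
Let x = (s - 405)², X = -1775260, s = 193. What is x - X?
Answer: 1820204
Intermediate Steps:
x = 44944 (x = (193 - 405)² = (-212)² = 44944)
x - X = 44944 - 1*(-1775260) = 44944 + 1775260 = 1820204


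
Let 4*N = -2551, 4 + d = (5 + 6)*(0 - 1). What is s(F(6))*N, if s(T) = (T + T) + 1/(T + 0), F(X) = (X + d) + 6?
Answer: 48469/12 ≈ 4039.1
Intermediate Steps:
d = -15 (d = -4 + (5 + 6)*(0 - 1) = -4 + 11*(-1) = -4 - 11 = -15)
F(X) = -9 + X (F(X) = (X - 15) + 6 = (-15 + X) + 6 = -9 + X)
N = -2551/4 (N = (¼)*(-2551) = -2551/4 ≈ -637.75)
s(T) = 1/T + 2*T (s(T) = 2*T + 1/T = 1/T + 2*T)
s(F(6))*N = (1/(-9 + 6) + 2*(-9 + 6))*(-2551/4) = (1/(-3) + 2*(-3))*(-2551/4) = (-⅓ - 6)*(-2551/4) = -19/3*(-2551/4) = 48469/12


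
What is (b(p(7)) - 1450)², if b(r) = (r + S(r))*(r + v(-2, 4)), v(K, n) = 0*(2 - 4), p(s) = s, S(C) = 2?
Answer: 1923769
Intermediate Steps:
v(K, n) = 0 (v(K, n) = 0*(-2) = 0)
b(r) = r*(2 + r) (b(r) = (r + 2)*(r + 0) = (2 + r)*r = r*(2 + r))
(b(p(7)) - 1450)² = (7*(2 + 7) - 1450)² = (7*9 - 1450)² = (63 - 1450)² = (-1387)² = 1923769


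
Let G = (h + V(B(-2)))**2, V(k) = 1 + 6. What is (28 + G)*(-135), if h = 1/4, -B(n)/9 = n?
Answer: -174015/16 ≈ -10876.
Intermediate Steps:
B(n) = -9*n
V(k) = 7
h = 1/4 ≈ 0.25000
G = 841/16 (G = (1/4 + 7)**2 = (29/4)**2 = 841/16 ≈ 52.563)
(28 + G)*(-135) = (28 + 841/16)*(-135) = (1289/16)*(-135) = -174015/16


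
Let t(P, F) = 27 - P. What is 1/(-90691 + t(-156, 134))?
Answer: -1/90508 ≈ -1.1049e-5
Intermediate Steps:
1/(-90691 + t(-156, 134)) = 1/(-90691 + (27 - 1*(-156))) = 1/(-90691 + (27 + 156)) = 1/(-90691 + 183) = 1/(-90508) = -1/90508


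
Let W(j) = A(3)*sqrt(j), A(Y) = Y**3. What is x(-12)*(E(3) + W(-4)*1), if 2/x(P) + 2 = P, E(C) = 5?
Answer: -5/7 - 54*I/7 ≈ -0.71429 - 7.7143*I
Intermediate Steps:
x(P) = 2/(-2 + P)
W(j) = 27*sqrt(j) (W(j) = 3**3*sqrt(j) = 27*sqrt(j))
x(-12)*(E(3) + W(-4)*1) = (2/(-2 - 12))*(5 + (27*sqrt(-4))*1) = (2/(-14))*(5 + (27*(2*I))*1) = (2*(-1/14))*(5 + (54*I)*1) = -(5 + 54*I)/7 = -5/7 - 54*I/7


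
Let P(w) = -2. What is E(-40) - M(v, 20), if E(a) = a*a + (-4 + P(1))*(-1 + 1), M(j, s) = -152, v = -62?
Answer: 1752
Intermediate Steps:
E(a) = a**2 (E(a) = a*a + (-4 - 2)*(-1 + 1) = a**2 - 6*0 = a**2 + 0 = a**2)
E(-40) - M(v, 20) = (-40)**2 - 1*(-152) = 1600 + 152 = 1752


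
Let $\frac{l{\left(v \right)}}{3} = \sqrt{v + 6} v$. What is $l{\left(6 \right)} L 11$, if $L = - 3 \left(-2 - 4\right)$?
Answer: $7128 \sqrt{3} \approx 12346.0$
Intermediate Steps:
$l{\left(v \right)} = 3 v \sqrt{6 + v}$ ($l{\left(v \right)} = 3 \sqrt{v + 6} v = 3 \sqrt{6 + v} v = 3 v \sqrt{6 + v}$)
$L = 18$ ($L = \left(-3\right) \left(-6\right) = 18$)
$l{\left(6 \right)} L 11 = 3 \cdot 6 \sqrt{6 + 6} \cdot 18 \cdot 11 = 3 \cdot 6 \sqrt{12} \cdot 18 \cdot 11 = 3 \cdot 6 \cdot 2 \sqrt{3} \cdot 18 \cdot 11 = 36 \sqrt{3} \cdot 18 \cdot 11 = 648 \sqrt{3} \cdot 11 = 7128 \sqrt{3}$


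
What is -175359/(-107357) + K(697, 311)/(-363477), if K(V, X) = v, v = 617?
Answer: 63672723974/39021800289 ≈ 1.6317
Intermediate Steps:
K(V, X) = 617
-175359/(-107357) + K(697, 311)/(-363477) = -175359/(-107357) + 617/(-363477) = -175359*(-1/107357) + 617*(-1/363477) = 175359/107357 - 617/363477 = 63672723974/39021800289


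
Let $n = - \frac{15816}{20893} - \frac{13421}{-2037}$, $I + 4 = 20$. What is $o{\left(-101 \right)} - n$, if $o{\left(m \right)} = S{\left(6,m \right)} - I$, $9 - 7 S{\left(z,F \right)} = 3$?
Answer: $- \frac{892653239}{42559041} \approx -20.974$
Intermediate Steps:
$I = 16$ ($I = -4 + 20 = 16$)
$S{\left(z,F \right)} = \frac{6}{7}$ ($S{\left(z,F \right)} = \frac{9}{7} - \frac{3}{7} = \frac{6}{7}$)
$n = \frac{248187761}{42559041}$ ($n = \left(-15816\right) \frac{1}{20893} - - \frac{13421}{2037} = - \frac{15816}{20893} + \frac{13421}{2037} = \frac{248187761}{42559041} \approx 5.8316$)
$o{\left(m \right)} = - \frac{106}{7}$ ($o{\left(m \right)} = \frac{6}{7} - 16 = - \frac{106}{7}$)
$o{\left(-101 \right)} - n = - \frac{106}{7} - \frac{248187761}{42559041} = - \frac{892653239}{42559041}$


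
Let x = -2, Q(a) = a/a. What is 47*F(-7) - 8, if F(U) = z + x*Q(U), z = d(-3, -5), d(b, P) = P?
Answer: -337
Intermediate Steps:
Q(a) = 1
z = -5
F(U) = -7 (F(U) = -5 - 2*1 = -5 - 2 = -7)
47*F(-7) - 8 = 47*(-7) - 8 = -329 - 8 = -337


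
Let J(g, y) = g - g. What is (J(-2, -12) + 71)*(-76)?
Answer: -5396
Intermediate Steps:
J(g, y) = 0
(J(-2, -12) + 71)*(-76) = (0 + 71)*(-76) = 71*(-76) = -5396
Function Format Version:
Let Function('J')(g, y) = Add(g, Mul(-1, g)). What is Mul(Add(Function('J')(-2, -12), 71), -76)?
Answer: -5396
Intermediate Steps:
Function('J')(g, y) = 0
Mul(Add(Function('J')(-2, -12), 71), -76) = Mul(Add(0, 71), -76) = Mul(71, -76) = -5396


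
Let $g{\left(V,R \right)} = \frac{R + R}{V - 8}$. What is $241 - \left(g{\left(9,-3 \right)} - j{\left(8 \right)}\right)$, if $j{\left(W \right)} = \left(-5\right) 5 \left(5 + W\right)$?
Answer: $-78$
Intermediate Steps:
$g{\left(V,R \right)} = \frac{2 R}{-8 + V}$
$j{\left(W \right)} = -125 - 25 W$ ($j{\left(W \right)} = - 25 \left(5 + W\right) = -125 - 25 W$)
$241 - \left(g{\left(9,-3 \right)} - j{\left(8 \right)}\right) = 241 - \left(2 \left(-3\right) \frac{1}{-8 + 9} - \left(-125 - 200\right)\right) = 241 - \left(2 \left(-3\right) 1^{-1} - \left(-125 - 200\right)\right) = 241 - \left(2 \left(-3\right) 1 - -325\right) = 241 - \left(-6 + 325\right) = 241 - 319 = -78$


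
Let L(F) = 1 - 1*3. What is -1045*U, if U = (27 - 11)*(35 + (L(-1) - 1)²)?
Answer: -735680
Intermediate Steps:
L(F) = -2 (L(F) = 1 - 3 = -2)
U = 704 (U = (27 - 11)*(35 + (-2 - 1)²) = 16*(35 + (-3)²) = 16*(35 + 9) = 16*44 = 704)
-1045*U = -1045*704 = -735680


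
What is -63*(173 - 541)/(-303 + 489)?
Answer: 3864/31 ≈ 124.65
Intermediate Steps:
-63*(173 - 541)/(-303 + 489) = -(-23184)/186 = -63*(-184/93) = 3864/31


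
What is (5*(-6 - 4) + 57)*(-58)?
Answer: -406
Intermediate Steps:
(5*(-6 - 4) + 57)*(-58) = (5*(-10) + 57)*(-58) = (-50 + 57)*(-58) = 7*(-58) = -406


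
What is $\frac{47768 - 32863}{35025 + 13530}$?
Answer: $\frac{2981}{9711} \approx 0.30697$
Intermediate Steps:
$\frac{47768 - 32863}{35025 + 13530} = \frac{14905}{48555} = 14905 \cdot \frac{1}{48555} = \frac{2981}{9711}$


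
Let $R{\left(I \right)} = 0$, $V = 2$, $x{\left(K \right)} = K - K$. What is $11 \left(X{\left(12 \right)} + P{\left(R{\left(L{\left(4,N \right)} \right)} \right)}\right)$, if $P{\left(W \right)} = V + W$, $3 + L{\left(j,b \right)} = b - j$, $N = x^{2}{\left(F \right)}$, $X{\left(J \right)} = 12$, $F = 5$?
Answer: $154$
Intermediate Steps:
$x{\left(K \right)} = 0$
$N = 0$ ($N = 0^{2} = 0$)
$L{\left(j,b \right)} = -3 + b - j$ ($L{\left(j,b \right)} = -3 + \left(b - j\right) = -3 + b - j$)
$P{\left(W \right)} = 2 + W$
$11 \left(X{\left(12 \right)} + P{\left(R{\left(L{\left(4,N \right)} \right)} \right)}\right) = 11 \left(12 + \left(2 + 0\right)\right) = 11 \left(12 + 2\right) = 11 \cdot 14 = 154$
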